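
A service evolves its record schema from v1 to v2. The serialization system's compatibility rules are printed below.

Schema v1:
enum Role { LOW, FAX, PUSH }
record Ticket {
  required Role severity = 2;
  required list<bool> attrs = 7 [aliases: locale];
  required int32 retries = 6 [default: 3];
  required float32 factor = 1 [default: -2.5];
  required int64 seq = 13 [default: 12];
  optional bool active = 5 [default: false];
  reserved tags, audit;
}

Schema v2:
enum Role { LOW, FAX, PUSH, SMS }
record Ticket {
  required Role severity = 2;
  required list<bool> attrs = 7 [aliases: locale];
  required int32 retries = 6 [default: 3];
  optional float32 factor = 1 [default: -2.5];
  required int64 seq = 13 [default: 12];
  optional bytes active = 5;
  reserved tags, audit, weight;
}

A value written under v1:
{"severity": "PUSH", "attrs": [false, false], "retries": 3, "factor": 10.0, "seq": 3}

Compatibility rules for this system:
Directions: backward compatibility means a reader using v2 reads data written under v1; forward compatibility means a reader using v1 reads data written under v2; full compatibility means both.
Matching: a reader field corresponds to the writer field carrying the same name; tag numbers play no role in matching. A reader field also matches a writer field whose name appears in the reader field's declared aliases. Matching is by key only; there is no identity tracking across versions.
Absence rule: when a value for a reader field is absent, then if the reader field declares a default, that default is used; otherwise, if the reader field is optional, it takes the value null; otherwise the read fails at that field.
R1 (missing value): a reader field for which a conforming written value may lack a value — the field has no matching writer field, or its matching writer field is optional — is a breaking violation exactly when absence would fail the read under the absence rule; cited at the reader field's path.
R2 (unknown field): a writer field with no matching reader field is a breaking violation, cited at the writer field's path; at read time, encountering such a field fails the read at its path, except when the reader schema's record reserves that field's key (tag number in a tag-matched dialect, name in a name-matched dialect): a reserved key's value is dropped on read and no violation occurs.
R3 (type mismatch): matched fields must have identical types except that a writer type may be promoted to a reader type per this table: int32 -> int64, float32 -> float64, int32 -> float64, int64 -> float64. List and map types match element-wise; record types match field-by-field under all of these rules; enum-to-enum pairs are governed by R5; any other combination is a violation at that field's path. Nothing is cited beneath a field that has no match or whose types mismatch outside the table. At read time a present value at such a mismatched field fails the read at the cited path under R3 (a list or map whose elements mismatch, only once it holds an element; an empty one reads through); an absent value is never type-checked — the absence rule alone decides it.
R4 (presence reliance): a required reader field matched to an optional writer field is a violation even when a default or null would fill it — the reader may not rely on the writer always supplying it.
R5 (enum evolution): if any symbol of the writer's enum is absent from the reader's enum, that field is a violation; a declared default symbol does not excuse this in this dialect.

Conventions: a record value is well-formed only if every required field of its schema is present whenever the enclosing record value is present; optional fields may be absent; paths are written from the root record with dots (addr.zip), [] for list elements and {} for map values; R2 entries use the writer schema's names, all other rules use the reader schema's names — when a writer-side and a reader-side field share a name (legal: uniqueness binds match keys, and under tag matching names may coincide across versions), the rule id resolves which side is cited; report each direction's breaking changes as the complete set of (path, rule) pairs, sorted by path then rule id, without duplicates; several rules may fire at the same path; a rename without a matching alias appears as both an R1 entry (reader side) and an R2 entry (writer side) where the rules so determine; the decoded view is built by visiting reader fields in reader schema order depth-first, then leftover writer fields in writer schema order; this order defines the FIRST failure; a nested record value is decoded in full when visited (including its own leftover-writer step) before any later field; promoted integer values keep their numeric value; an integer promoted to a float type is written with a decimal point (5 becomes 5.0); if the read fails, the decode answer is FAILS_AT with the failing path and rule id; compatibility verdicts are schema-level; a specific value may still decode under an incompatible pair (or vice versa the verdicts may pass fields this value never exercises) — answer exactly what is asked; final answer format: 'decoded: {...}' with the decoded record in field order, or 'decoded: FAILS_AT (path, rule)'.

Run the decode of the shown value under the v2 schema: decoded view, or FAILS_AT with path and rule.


decoded: {"severity": "PUSH", "attrs": [false, false], "retries": 3, "factor": 10.0, "seq": 3, "active": null}

arrows below run writer -> reader for Ticket
decode (reader v2):
  severity := "PUSH"
  attrs := [false, false]
  retries := 3
  factor := 10.0
  seq := 3
  active := null (not supplied -> null)
  => decoded: {"severity": "PUSH", "attrs": [false, false], "retries": 3, "factor": 10.0, "seq": 3, "active": null}
the other Ticket changes do not affect what is asked:
  enum Role (field severity in record Ticket): symbol SMS added -> matters for Ticket compatibility verdicts, not for this value's decode
  field factor in record Ticket: required changed to optional -> matters for Ticket compatibility verdicts, not for this value's decode


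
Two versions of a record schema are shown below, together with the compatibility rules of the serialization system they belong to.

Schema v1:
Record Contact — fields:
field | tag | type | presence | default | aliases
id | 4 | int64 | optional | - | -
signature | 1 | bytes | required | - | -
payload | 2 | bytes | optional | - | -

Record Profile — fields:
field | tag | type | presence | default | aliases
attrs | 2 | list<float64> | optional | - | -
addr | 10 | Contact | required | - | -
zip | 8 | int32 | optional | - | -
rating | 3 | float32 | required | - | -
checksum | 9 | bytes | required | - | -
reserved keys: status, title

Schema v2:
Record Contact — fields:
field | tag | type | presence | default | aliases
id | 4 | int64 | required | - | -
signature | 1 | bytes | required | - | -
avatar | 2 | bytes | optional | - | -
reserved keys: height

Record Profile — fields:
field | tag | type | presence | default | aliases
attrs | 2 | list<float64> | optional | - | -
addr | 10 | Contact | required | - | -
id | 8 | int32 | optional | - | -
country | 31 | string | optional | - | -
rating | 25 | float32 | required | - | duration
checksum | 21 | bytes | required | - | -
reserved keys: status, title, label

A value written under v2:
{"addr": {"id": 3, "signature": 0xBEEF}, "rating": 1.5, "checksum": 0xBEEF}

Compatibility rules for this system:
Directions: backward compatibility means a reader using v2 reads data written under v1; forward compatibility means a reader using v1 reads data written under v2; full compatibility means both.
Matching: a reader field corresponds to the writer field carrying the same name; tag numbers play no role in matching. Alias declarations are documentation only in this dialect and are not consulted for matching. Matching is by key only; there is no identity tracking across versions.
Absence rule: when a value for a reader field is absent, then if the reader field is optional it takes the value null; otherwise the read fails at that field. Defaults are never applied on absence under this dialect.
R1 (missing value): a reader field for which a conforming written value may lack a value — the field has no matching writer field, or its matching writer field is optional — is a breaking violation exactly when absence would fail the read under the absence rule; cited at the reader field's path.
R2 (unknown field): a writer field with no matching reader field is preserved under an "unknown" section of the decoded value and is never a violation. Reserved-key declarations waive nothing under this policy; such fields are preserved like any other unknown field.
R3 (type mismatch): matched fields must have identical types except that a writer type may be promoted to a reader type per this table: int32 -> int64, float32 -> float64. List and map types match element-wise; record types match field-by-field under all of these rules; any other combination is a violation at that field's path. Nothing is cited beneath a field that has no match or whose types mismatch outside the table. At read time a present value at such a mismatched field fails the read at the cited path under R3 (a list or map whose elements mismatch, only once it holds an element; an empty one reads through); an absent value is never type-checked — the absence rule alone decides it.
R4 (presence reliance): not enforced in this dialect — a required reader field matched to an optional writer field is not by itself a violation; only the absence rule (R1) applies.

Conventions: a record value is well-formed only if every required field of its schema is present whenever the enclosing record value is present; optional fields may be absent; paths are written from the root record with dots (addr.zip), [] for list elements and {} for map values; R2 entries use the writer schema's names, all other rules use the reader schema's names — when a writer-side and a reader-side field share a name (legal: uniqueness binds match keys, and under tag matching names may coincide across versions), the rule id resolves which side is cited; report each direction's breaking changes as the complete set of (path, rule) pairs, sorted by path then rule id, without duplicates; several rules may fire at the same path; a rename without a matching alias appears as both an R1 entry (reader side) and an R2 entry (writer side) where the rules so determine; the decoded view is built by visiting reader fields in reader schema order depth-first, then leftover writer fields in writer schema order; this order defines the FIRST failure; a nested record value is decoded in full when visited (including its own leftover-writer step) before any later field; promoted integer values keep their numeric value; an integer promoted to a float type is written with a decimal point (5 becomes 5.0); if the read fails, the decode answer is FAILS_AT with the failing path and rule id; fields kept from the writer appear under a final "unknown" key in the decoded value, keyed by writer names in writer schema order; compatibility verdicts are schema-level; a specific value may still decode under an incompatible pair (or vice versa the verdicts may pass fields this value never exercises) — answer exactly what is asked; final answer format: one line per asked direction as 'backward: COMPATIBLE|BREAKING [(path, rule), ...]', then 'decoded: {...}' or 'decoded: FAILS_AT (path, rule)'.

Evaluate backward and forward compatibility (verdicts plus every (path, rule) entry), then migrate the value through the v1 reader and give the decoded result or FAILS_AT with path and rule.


each type pair in Profile: writer, then reader
backward on Profile — v2 reading data written by v1:
  attrs: list<float64> -> list<float64>, writer optional; from attrs
  addr: Contact -> Contact, writer required; from addr
  id: no writer match
  country: no writer match
  rating: float32 -> float32, writer required; from rating
  checksum: bytes -> bytes, writer required; from checksum
  writer field zip has no reader counterpart
  addr.id: int64 -> int64, writer optional; from addr.id
  addr.signature: bytes -> bytes, writer required; from addr.signature
  addr.avatar: no writer match
  writer field addr.payload has no reader counterpart
  breaking: (addr.id, R1)
  => 1 violation(s): backward is BREAKING for Profile
forward on Profile — v1 reading data written by v2:
  attrs: list<float64> -> list<float64>, writer optional; from attrs
  addr: Contact -> Contact, writer required; from addr
  zip: no writer match
  rating: float32 -> float32, writer required; from rating
  checksum: bytes -> bytes, writer required; from checksum
  writer field id has no reader counterpart
  writer field country has no reader counterpart
  addr.id: int64 -> int64, writer required; from addr.id
  addr.signature: bytes -> bytes, writer required; from addr.signature
  addr.payload: no writer match
  writer field addr.avatar has no reader counterpart
  => forward verdict for Profile: COMPATIBLE, no violations
decode (reader v1):
  attrs := null (absent, optional -> null)
  addr.id := 3
  addr.signature := 0xBEEF
  addr.payload := null (absent, optional -> null)
  zip := null (absent, optional -> null)
  rating := 1.5
  checksum := 0xBEEF
  => decoded: {"attrs": null, "addr": {"id": 3, "signature": 0xBEEF, "payload": null}, "zip": null, "rating": 1.5, "checksum": 0xBEEF}

backward: BREAKING [(addr.id, R1)]; forward: COMPATIBLE []; decoded: {"attrs": null, "addr": {"id": 3, "signature": 0xBEEF, "payload": null}, "zip": null, "rating": 1.5, "checksum": 0xBEEF}


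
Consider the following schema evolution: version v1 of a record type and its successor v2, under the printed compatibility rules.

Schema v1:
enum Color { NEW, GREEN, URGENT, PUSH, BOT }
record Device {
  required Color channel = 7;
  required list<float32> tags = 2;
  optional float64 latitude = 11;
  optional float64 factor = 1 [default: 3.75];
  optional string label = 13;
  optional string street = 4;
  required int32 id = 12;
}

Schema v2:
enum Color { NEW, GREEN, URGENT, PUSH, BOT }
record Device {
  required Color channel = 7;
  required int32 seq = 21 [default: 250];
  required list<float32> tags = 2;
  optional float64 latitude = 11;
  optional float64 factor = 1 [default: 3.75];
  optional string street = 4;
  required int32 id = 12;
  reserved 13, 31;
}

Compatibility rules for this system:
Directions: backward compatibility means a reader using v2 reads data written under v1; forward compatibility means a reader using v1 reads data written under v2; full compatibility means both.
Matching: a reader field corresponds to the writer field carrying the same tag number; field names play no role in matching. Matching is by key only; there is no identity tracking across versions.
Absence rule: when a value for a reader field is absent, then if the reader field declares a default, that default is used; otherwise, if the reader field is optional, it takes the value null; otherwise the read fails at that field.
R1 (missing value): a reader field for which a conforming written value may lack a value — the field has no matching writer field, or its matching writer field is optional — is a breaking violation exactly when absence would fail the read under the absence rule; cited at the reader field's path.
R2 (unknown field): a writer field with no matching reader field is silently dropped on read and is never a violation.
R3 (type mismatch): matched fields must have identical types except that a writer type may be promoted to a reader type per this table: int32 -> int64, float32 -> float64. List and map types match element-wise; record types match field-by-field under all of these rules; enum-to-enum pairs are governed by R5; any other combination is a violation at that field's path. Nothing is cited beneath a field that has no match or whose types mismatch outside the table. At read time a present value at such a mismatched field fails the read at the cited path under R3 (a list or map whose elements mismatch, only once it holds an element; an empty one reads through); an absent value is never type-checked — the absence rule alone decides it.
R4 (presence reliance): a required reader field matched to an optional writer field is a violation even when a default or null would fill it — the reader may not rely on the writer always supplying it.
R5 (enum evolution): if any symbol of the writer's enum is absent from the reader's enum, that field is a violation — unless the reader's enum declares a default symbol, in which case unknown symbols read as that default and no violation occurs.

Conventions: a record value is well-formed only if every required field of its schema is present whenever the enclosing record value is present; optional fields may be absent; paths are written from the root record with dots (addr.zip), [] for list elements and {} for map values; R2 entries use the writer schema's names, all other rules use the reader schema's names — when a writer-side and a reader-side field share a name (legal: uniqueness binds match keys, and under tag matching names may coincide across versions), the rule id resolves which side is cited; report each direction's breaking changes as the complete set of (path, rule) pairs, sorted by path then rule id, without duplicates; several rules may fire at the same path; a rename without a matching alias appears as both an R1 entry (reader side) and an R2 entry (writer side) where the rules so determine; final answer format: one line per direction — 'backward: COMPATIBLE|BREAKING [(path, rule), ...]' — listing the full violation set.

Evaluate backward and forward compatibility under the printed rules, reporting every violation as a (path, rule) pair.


in Device below, arrows point writer -> reader
checking backward for Device: reader v2 against writer v1:
  channel: paired with writer channel (Color -> Color; writer required)
  seq has no writer counterpart
  tags: paired with writer tags (list<float32> -> list<float32>; writer required)
  latitude: paired with writer latitude (float64 -> float64; writer optional)
  factor: paired with writer factor (float64 -> float64; writer optional)
  street: paired with writer street (string -> string; writer optional)
  id: paired with writer id (int32 -> int32; writer required)
  label (writer side), unknown to reader
  => no violations; backward on Device: COMPATIBLE
checking forward for Device: reader v1 against writer v2:
  channel: paired with writer channel (Color -> Color; writer required)
  tags: paired with writer tags (list<float32> -> list<float32>; writer required)
  latitude: paired with writer latitude (float64 -> float64; writer optional)
  factor: paired with writer factor (float64 -> float64; writer optional)
  label has no writer counterpart
  street: paired with writer street (string -> string; writer optional)
  id: paired with writer id (int32 -> int32; writer required)
  seq (writer side), unknown to reader
  => no violations; forward on Device: COMPATIBLE

backward: COMPATIBLE []; forward: COMPATIBLE []


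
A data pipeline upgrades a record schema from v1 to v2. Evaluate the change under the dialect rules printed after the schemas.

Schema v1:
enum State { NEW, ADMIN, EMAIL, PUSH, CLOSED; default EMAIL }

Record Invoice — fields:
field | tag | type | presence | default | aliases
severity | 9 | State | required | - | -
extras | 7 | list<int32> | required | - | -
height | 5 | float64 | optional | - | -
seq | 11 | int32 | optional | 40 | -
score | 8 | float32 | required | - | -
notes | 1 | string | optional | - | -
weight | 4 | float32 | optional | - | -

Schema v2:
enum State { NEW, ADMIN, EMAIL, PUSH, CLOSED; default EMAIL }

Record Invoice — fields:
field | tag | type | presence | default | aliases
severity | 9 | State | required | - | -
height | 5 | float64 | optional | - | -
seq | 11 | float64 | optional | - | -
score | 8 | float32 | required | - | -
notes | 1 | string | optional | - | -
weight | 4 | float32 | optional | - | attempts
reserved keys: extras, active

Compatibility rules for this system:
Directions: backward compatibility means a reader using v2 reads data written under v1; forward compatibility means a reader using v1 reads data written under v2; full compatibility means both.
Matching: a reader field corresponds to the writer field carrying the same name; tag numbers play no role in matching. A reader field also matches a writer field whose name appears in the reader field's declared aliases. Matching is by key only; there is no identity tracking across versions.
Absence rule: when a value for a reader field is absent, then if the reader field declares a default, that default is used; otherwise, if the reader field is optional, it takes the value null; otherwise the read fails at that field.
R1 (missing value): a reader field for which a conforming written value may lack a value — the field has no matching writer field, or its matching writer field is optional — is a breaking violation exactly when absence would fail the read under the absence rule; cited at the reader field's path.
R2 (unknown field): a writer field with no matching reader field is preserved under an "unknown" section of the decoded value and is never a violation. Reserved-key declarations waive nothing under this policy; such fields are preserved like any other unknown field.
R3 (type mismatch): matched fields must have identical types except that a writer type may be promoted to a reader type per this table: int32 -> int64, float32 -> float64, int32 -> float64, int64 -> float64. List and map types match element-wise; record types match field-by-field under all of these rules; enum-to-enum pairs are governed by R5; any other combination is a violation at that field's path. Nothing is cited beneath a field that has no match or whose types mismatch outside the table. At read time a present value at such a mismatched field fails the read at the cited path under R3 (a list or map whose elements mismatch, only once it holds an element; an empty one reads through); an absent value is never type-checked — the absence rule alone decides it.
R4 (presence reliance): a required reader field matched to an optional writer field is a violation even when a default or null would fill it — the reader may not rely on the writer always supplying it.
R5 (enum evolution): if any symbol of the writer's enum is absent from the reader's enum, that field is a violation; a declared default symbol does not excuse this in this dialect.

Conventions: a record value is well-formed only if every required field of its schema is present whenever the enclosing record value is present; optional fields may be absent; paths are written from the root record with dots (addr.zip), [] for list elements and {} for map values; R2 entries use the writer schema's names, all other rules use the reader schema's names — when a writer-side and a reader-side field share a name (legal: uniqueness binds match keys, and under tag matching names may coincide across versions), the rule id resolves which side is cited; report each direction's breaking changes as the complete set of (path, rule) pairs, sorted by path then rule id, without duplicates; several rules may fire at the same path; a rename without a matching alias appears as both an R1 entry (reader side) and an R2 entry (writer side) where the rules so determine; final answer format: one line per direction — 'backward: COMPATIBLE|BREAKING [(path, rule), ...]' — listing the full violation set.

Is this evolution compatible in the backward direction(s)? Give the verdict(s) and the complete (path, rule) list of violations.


each type pair in Invoice: writer, then reader
backward analysis of Invoice with v2 as reader and v1 as writer:
  severity: State -> State, writer required; from severity
  height: float64 -> float64, writer optional; from height
  seq: int32 -> float64, writer optional; from seq
  score: float32 -> float32, writer required; from score
  notes: string -> string, writer optional; from notes
  weight: float32 -> float32, writer optional; from weight
  leftover writer field: extras
  => backward verdict for Invoice: COMPATIBLE, no violations
diffs on Invoice not affecting the asked answer:
  removed field extras from record Invoice (its key "extras" joins the reserved list) -> its effect on Invoice is confined to the forward direction, not asked
  field seq in record Invoice: type int32 changed to float64 (its default is dropped) -> its effect on Invoice is confined to the forward direction, not asked

backward: COMPATIBLE []


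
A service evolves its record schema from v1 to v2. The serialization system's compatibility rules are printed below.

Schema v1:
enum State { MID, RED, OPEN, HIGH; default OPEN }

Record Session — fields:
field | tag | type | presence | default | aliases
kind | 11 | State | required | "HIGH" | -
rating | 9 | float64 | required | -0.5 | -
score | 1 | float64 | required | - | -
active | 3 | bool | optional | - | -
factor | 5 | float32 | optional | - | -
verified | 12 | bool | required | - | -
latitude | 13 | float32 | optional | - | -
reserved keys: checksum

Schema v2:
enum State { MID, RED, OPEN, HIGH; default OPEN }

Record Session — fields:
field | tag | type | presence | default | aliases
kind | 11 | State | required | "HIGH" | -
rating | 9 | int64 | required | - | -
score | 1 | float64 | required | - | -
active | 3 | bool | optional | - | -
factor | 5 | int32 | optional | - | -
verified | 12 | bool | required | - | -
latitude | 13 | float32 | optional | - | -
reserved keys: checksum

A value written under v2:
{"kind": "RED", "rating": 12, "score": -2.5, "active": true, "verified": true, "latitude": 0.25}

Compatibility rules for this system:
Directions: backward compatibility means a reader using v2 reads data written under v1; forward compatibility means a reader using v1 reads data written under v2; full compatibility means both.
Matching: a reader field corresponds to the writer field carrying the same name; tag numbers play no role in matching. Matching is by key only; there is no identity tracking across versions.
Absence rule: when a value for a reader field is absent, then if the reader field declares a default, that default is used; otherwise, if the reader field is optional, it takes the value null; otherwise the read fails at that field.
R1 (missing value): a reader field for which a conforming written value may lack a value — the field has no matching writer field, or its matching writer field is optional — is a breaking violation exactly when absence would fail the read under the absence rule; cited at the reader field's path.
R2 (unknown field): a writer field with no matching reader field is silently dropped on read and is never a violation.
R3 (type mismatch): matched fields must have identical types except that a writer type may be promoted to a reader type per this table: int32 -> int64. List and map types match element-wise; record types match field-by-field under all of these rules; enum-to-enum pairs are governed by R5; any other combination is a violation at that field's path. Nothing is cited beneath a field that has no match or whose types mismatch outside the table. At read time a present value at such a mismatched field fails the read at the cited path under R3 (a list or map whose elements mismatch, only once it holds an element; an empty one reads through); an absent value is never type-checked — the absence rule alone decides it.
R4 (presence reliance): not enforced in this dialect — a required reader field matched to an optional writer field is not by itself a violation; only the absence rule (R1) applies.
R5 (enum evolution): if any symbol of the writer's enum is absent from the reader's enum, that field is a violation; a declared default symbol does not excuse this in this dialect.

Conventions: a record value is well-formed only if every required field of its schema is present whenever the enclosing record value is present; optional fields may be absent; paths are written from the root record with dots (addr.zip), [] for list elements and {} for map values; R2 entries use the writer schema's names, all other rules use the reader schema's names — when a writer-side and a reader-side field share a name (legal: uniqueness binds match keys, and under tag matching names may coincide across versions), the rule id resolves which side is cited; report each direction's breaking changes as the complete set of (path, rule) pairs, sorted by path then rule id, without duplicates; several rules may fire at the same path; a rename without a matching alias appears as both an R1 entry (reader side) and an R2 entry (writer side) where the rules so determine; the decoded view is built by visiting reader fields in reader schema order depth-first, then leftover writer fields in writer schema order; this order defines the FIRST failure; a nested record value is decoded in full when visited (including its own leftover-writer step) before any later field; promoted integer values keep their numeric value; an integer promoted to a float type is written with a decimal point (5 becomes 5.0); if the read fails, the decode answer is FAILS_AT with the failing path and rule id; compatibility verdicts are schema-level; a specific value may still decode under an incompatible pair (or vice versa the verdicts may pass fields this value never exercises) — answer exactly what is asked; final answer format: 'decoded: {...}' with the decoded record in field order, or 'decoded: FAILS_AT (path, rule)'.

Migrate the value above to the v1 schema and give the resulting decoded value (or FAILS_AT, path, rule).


decoded: FAILS_AT (rating, R3)

in Session below, arrows point writer -> reader
decode (reader v1):
  kind := "RED"
  read fails at rating under R3
  => FAILS_AT (rating, R3)
ruling out the remaining Session differences:
  field factor in record Session: type float32 changed to int32 -> matters for Session compatibility verdicts, not for this value's decode


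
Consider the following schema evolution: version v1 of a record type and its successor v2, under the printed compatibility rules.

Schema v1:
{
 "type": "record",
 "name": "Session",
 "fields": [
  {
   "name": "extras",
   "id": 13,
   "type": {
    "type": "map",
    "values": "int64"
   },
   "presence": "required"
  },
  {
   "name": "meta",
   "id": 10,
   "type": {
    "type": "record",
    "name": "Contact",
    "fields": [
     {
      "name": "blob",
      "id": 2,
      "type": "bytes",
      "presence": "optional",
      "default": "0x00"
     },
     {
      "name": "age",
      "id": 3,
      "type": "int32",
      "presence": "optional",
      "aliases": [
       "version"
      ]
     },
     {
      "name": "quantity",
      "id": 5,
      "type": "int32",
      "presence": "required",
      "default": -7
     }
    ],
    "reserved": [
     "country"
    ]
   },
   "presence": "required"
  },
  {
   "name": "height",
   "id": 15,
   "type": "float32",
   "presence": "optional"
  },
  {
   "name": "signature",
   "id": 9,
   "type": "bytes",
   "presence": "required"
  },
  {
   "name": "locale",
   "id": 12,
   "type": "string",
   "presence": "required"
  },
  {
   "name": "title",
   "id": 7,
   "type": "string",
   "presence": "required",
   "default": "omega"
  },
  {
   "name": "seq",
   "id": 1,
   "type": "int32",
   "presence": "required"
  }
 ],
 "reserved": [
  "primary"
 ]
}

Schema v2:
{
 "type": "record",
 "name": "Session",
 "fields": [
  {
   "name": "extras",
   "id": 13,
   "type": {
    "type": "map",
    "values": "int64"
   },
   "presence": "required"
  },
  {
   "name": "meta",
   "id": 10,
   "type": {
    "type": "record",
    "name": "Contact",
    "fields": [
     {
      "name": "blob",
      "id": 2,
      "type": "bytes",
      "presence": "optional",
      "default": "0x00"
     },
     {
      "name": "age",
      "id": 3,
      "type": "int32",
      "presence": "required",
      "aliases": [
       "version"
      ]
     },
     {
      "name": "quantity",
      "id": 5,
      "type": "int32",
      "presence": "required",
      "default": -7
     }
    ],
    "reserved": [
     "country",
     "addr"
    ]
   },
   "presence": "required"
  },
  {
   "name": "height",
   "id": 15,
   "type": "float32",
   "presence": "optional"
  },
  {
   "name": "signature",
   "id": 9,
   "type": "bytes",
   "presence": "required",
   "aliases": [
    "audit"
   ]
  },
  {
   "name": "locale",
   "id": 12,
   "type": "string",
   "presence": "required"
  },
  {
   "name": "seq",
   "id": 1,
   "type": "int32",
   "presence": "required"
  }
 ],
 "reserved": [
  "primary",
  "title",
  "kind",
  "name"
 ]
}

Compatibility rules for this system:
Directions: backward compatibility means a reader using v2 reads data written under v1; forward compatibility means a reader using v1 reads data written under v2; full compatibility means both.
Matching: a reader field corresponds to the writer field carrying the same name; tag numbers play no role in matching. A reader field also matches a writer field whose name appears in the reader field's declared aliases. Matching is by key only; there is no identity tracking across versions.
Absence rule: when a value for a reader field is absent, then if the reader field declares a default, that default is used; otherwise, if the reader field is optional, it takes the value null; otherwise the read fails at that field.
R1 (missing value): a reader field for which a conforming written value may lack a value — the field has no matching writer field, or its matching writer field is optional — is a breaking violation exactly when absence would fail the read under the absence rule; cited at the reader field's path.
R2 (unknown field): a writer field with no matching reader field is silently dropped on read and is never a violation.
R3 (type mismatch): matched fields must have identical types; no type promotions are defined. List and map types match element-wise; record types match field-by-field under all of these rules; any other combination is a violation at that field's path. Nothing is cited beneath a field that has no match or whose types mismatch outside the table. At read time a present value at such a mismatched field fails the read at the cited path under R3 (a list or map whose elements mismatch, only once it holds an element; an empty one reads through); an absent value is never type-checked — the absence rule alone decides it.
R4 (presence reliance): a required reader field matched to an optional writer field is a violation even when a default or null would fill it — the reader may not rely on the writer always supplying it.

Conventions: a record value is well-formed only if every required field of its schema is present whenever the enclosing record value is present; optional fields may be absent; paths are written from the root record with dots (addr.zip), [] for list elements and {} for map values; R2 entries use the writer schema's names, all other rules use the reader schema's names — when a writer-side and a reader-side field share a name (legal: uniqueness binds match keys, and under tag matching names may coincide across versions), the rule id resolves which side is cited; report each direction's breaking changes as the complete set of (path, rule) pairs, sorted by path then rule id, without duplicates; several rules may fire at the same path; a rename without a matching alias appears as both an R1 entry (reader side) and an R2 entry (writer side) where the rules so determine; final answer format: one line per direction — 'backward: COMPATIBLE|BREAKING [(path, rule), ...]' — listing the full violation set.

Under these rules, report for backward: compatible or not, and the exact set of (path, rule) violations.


each type pair in Session: writer, then reader
checking backward for Session: reader v2 against writer v1:
  extras: paired with writer extras (map<string, int64> -> map<string, int64>; writer required)
  meta: paired with writer meta (Contact -> Contact; writer required)
  height: paired with writer height (float32 -> float32; writer optional)
  signature: paired with writer signature (bytes -> bytes; writer required)
  locale: paired with writer locale (string -> string; writer required)
  seq: paired with writer seq (int32 -> int32; writer required)
  writer title: unknown to reader
  meta.blob: paired with writer meta.blob (bytes -> bytes; writer optional)
  meta.age: paired with writer meta.age (int32 -> int32; writer optional)
  meta.quantity: paired with writer meta.quantity (int32 -> int32; writer required)
  violation R1 at meta.age
  violation R4 at meta.age
  => backward verdict for Session: BREAKING, 2 violation(s)
diffs on Session not affecting the asked answer:
  removed field title from record Session (its key "title" joins the reserved list) -> triggers nothing under Session's printed rules — same verdict

backward: BREAKING [(meta.age, R1), (meta.age, R4)]


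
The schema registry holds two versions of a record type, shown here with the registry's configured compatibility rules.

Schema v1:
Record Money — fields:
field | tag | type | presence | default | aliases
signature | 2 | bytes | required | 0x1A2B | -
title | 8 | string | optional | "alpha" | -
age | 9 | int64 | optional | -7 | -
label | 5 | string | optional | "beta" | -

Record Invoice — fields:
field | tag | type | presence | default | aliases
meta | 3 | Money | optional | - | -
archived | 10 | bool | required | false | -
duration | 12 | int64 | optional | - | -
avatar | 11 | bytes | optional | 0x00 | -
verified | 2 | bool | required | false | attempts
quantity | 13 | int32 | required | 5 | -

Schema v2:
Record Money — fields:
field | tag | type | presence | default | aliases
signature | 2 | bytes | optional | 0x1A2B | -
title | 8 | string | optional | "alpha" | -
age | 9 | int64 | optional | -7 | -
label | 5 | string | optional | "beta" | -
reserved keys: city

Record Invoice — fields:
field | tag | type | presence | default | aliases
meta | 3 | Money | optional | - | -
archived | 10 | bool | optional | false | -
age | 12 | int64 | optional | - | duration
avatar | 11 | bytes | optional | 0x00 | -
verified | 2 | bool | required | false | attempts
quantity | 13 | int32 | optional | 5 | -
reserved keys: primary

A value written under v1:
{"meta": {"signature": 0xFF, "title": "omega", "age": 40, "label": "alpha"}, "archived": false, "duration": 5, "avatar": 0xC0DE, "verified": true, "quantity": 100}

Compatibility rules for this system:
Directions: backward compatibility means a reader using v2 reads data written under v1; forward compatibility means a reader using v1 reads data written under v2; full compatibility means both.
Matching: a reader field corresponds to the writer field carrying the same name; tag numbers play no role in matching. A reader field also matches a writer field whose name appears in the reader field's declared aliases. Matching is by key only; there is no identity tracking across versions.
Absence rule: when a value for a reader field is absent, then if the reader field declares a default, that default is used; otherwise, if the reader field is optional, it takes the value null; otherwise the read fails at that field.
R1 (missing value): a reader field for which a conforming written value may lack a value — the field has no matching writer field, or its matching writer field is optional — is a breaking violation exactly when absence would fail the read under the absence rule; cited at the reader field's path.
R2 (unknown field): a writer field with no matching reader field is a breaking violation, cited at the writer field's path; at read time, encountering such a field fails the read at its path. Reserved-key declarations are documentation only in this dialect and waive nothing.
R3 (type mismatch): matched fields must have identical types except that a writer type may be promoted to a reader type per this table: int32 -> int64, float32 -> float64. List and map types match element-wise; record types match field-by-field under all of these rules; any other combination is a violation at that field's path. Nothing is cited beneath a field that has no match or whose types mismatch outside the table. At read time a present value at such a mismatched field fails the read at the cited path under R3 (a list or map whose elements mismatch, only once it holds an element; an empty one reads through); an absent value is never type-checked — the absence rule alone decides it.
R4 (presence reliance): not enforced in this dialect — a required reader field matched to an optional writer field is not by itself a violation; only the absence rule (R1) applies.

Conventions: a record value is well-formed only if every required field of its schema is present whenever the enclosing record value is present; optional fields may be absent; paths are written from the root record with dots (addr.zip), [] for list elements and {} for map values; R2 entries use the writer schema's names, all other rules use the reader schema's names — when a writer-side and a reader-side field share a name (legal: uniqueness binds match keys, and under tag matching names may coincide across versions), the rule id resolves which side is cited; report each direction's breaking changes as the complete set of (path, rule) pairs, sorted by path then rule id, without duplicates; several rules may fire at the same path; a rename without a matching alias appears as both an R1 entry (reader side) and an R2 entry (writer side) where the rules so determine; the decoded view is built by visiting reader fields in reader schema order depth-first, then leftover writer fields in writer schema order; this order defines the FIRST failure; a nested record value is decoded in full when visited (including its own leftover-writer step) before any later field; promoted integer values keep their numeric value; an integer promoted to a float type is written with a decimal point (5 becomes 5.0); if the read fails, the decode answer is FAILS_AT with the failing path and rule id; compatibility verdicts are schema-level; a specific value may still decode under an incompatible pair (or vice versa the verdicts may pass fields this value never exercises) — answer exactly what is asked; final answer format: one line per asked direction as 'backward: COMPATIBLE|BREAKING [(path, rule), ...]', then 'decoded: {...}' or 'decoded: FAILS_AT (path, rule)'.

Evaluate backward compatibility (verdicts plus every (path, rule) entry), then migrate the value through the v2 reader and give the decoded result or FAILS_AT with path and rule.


backward: COMPATIBLE []; decoded: {"meta": {"signature": 0xFF, "title": "omega", "age": 40, "label": "alpha"}, "archived": false, "age": 5, "avatar": 0xC0DE, "verified": true, "quantity": 100}

the writer's type comes first in each Invoice pair
backward analysis of Invoice with v2 as reader and v1 as writer:
  writer optional, Money -> Money: reader meta maps from writer meta
  writer required, bool -> bool: reader archived maps from writer archived
  writer optional, int64 -> int64: reader age maps from writer duration
  writer optional, bytes -> bytes: reader avatar maps from writer avatar
  writer required, bool -> bool: reader verified maps from writer verified
  writer required, int32 -> int32: reader quantity maps from writer quantity
  writer required, bytes -> bytes: reader meta.signature maps from writer meta.signature
  writer optional, string -> string: reader meta.title maps from writer meta.title
  writer optional, int64 -> int64: reader meta.age maps from writer meta.age
  writer optional, string -> string: reader meta.label maps from writer meta.label
  => no violations; backward on Invoice: COMPATIBLE
decode walk for Invoice under reader schema v2:
  meta.signature := 0xFF
  meta.title := "omega"
  meta.age := 40
  meta.label := "alpha"
  archived := false
  age := 5 (from writer duration)
  avatar := 0xC0DE
  verified := true
  quantity := 100
  => decoded: {"meta": {"signature": 0xFF, "title": "omega", "age": 40, "label": "alpha"}, "archived": false, "age": 5, "avatar": 0xC0DE, "verified": true, "quantity": 100}
checking off the Invoice differences that do not matter here:
  field signature in record Money: required changed to optional -> inert for the asked Invoice verdict: nothing fires
  field quantity in record Invoice: required changed to optional -> inert for the asked Invoice verdict: nothing fires
  field archived in record Invoice: required changed to optional -> inert for the asked Invoice verdict: nothing fires
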